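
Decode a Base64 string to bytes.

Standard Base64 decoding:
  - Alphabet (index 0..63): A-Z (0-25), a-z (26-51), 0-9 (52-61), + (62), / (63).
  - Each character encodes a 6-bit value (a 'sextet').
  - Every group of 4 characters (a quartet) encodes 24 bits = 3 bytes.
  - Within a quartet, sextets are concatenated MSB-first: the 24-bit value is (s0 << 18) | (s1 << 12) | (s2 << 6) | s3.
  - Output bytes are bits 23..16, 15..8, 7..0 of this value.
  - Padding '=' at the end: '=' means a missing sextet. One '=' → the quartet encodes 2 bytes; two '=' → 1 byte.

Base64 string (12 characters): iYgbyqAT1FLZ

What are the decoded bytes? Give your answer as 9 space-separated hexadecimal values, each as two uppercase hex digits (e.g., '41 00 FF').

Answer: 89 88 1B CA A0 13 D4 52 D9

Derivation:
After char 0 ('i'=34): chars_in_quartet=1 acc=0x22 bytes_emitted=0
After char 1 ('Y'=24): chars_in_quartet=2 acc=0x898 bytes_emitted=0
After char 2 ('g'=32): chars_in_quartet=3 acc=0x22620 bytes_emitted=0
After char 3 ('b'=27): chars_in_quartet=4 acc=0x89881B -> emit 89 88 1B, reset; bytes_emitted=3
After char 4 ('y'=50): chars_in_quartet=1 acc=0x32 bytes_emitted=3
After char 5 ('q'=42): chars_in_quartet=2 acc=0xCAA bytes_emitted=3
After char 6 ('A'=0): chars_in_quartet=3 acc=0x32A80 bytes_emitted=3
After char 7 ('T'=19): chars_in_quartet=4 acc=0xCAA013 -> emit CA A0 13, reset; bytes_emitted=6
After char 8 ('1'=53): chars_in_quartet=1 acc=0x35 bytes_emitted=6
After char 9 ('F'=5): chars_in_quartet=2 acc=0xD45 bytes_emitted=6
After char 10 ('L'=11): chars_in_quartet=3 acc=0x3514B bytes_emitted=6
After char 11 ('Z'=25): chars_in_quartet=4 acc=0xD452D9 -> emit D4 52 D9, reset; bytes_emitted=9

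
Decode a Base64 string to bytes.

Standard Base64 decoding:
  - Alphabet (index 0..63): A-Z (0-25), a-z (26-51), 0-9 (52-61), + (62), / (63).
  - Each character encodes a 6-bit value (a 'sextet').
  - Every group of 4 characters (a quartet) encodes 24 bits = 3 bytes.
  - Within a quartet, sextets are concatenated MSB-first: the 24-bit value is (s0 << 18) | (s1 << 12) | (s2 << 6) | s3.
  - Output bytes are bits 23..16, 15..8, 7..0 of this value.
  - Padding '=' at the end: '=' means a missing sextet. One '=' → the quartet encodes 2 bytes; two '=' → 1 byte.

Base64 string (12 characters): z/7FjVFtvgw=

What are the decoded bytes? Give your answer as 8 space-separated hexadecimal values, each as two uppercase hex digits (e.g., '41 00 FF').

After char 0 ('z'=51): chars_in_quartet=1 acc=0x33 bytes_emitted=0
After char 1 ('/'=63): chars_in_quartet=2 acc=0xCFF bytes_emitted=0
After char 2 ('7'=59): chars_in_quartet=3 acc=0x33FFB bytes_emitted=0
After char 3 ('F'=5): chars_in_quartet=4 acc=0xCFFEC5 -> emit CF FE C5, reset; bytes_emitted=3
After char 4 ('j'=35): chars_in_quartet=1 acc=0x23 bytes_emitted=3
After char 5 ('V'=21): chars_in_quartet=2 acc=0x8D5 bytes_emitted=3
After char 6 ('F'=5): chars_in_quartet=3 acc=0x23545 bytes_emitted=3
After char 7 ('t'=45): chars_in_quartet=4 acc=0x8D516D -> emit 8D 51 6D, reset; bytes_emitted=6
After char 8 ('v'=47): chars_in_quartet=1 acc=0x2F bytes_emitted=6
After char 9 ('g'=32): chars_in_quartet=2 acc=0xBE0 bytes_emitted=6
After char 10 ('w'=48): chars_in_quartet=3 acc=0x2F830 bytes_emitted=6
Padding '=': partial quartet acc=0x2F830 -> emit BE 0C; bytes_emitted=8

Answer: CF FE C5 8D 51 6D BE 0C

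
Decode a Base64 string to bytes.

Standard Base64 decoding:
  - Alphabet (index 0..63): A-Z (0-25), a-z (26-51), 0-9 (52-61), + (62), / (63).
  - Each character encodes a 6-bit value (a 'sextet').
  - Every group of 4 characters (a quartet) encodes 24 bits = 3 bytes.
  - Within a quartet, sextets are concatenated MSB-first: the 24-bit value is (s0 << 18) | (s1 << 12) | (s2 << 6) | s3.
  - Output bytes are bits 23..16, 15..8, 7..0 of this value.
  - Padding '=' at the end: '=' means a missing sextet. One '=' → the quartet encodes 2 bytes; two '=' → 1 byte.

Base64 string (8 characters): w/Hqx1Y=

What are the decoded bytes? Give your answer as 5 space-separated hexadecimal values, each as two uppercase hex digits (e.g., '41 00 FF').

Answer: C3 F1 EA C7 56

Derivation:
After char 0 ('w'=48): chars_in_quartet=1 acc=0x30 bytes_emitted=0
After char 1 ('/'=63): chars_in_quartet=2 acc=0xC3F bytes_emitted=0
After char 2 ('H'=7): chars_in_quartet=3 acc=0x30FC7 bytes_emitted=0
After char 3 ('q'=42): chars_in_quartet=4 acc=0xC3F1EA -> emit C3 F1 EA, reset; bytes_emitted=3
After char 4 ('x'=49): chars_in_quartet=1 acc=0x31 bytes_emitted=3
After char 5 ('1'=53): chars_in_quartet=2 acc=0xC75 bytes_emitted=3
After char 6 ('Y'=24): chars_in_quartet=3 acc=0x31D58 bytes_emitted=3
Padding '=': partial quartet acc=0x31D58 -> emit C7 56; bytes_emitted=5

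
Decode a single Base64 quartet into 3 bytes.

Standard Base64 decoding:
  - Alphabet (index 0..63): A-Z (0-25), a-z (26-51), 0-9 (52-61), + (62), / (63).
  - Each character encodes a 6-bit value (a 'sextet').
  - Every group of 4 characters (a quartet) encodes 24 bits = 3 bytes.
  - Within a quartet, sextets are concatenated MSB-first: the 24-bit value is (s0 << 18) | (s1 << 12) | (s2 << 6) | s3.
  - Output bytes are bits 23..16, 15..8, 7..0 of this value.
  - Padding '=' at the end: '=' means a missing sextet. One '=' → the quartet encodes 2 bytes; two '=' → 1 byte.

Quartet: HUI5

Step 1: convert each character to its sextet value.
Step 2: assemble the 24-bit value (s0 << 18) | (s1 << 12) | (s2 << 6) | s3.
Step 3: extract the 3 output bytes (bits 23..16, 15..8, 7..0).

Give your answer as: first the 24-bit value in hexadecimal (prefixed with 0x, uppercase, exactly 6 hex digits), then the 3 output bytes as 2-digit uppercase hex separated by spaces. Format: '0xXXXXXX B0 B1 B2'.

Sextets: H=7, U=20, I=8, 5=57
24-bit: (7<<18) | (20<<12) | (8<<6) | 57
      = 0x1C0000 | 0x014000 | 0x000200 | 0x000039
      = 0x1D4239
Bytes: (v>>16)&0xFF=1D, (v>>8)&0xFF=42, v&0xFF=39

Answer: 0x1D4239 1D 42 39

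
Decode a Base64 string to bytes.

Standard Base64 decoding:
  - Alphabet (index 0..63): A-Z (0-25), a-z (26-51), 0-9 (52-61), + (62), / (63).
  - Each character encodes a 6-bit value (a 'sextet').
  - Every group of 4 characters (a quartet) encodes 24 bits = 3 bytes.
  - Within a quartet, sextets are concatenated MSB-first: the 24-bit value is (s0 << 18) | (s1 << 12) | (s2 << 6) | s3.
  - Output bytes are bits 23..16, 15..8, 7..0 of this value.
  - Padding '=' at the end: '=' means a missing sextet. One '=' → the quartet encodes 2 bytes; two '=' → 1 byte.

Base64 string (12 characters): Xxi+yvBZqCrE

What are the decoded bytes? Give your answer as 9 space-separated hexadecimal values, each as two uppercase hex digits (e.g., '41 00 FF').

After char 0 ('X'=23): chars_in_quartet=1 acc=0x17 bytes_emitted=0
After char 1 ('x'=49): chars_in_quartet=2 acc=0x5F1 bytes_emitted=0
After char 2 ('i'=34): chars_in_quartet=3 acc=0x17C62 bytes_emitted=0
After char 3 ('+'=62): chars_in_quartet=4 acc=0x5F18BE -> emit 5F 18 BE, reset; bytes_emitted=3
After char 4 ('y'=50): chars_in_quartet=1 acc=0x32 bytes_emitted=3
After char 5 ('v'=47): chars_in_quartet=2 acc=0xCAF bytes_emitted=3
After char 6 ('B'=1): chars_in_quartet=3 acc=0x32BC1 bytes_emitted=3
After char 7 ('Z'=25): chars_in_quartet=4 acc=0xCAF059 -> emit CA F0 59, reset; bytes_emitted=6
After char 8 ('q'=42): chars_in_quartet=1 acc=0x2A bytes_emitted=6
After char 9 ('C'=2): chars_in_quartet=2 acc=0xA82 bytes_emitted=6
After char 10 ('r'=43): chars_in_quartet=3 acc=0x2A0AB bytes_emitted=6
After char 11 ('E'=4): chars_in_quartet=4 acc=0xA82AC4 -> emit A8 2A C4, reset; bytes_emitted=9

Answer: 5F 18 BE CA F0 59 A8 2A C4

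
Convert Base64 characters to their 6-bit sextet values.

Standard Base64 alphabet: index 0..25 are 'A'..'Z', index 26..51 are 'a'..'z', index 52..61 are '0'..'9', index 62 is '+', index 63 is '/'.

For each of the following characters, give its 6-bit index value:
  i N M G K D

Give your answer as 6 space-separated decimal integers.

'i': a..z range, 26 + ord('i') − ord('a') = 34
'N': A..Z range, ord('N') − ord('A') = 13
'M': A..Z range, ord('M') − ord('A') = 12
'G': A..Z range, ord('G') − ord('A') = 6
'K': A..Z range, ord('K') − ord('A') = 10
'D': A..Z range, ord('D') − ord('A') = 3

Answer: 34 13 12 6 10 3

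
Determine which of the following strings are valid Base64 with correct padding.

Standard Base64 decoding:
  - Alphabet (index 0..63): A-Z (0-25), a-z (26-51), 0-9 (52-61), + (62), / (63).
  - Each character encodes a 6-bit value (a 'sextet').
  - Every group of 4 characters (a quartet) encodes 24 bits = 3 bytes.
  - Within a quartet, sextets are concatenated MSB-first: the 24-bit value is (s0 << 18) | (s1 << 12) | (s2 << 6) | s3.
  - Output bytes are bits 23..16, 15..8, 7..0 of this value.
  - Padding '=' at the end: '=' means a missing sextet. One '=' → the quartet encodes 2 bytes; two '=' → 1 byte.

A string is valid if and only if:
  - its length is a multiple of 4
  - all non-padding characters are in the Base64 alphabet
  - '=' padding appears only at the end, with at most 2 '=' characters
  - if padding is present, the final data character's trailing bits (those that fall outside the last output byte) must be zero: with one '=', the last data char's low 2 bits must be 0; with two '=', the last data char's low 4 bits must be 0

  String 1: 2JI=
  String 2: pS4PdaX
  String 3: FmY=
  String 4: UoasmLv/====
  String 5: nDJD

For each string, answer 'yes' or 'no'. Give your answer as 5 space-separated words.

String 1: '2JI=' → valid
String 2: 'pS4PdaX' → invalid (len=7 not mult of 4)
String 3: 'FmY=' → valid
String 4: 'UoasmLv/====' → invalid (4 pad chars (max 2))
String 5: 'nDJD' → valid

Answer: yes no yes no yes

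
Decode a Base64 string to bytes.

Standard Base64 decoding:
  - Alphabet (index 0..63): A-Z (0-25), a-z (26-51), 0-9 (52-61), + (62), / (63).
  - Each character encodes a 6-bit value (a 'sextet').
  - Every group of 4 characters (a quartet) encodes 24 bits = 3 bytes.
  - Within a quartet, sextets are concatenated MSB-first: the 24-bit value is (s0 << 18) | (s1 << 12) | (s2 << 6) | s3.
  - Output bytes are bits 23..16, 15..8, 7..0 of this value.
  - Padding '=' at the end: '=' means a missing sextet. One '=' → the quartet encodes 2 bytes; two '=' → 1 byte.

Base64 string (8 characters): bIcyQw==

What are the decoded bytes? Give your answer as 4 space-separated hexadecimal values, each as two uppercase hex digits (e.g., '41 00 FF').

After char 0 ('b'=27): chars_in_quartet=1 acc=0x1B bytes_emitted=0
After char 1 ('I'=8): chars_in_quartet=2 acc=0x6C8 bytes_emitted=0
After char 2 ('c'=28): chars_in_quartet=3 acc=0x1B21C bytes_emitted=0
After char 3 ('y'=50): chars_in_quartet=4 acc=0x6C8732 -> emit 6C 87 32, reset; bytes_emitted=3
After char 4 ('Q'=16): chars_in_quartet=1 acc=0x10 bytes_emitted=3
After char 5 ('w'=48): chars_in_quartet=2 acc=0x430 bytes_emitted=3
Padding '==': partial quartet acc=0x430 -> emit 43; bytes_emitted=4

Answer: 6C 87 32 43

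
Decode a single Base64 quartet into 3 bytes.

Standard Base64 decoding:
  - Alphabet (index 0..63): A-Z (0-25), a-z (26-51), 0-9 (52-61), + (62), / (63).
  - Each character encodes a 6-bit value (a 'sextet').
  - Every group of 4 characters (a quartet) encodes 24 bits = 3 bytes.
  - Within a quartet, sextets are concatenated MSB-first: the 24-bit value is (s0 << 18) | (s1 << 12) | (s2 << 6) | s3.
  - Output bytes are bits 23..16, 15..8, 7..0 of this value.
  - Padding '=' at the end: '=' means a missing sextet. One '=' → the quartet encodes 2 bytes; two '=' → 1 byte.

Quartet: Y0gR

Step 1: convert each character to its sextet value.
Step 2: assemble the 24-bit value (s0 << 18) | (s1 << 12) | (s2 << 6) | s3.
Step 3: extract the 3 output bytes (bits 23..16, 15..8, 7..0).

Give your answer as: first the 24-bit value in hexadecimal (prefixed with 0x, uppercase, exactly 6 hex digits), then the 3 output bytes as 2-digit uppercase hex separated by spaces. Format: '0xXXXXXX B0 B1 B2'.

Answer: 0x634811 63 48 11

Derivation:
Sextets: Y=24, 0=52, g=32, R=17
24-bit: (24<<18) | (52<<12) | (32<<6) | 17
      = 0x600000 | 0x034000 | 0x000800 | 0x000011
      = 0x634811
Bytes: (v>>16)&0xFF=63, (v>>8)&0xFF=48, v&0xFF=11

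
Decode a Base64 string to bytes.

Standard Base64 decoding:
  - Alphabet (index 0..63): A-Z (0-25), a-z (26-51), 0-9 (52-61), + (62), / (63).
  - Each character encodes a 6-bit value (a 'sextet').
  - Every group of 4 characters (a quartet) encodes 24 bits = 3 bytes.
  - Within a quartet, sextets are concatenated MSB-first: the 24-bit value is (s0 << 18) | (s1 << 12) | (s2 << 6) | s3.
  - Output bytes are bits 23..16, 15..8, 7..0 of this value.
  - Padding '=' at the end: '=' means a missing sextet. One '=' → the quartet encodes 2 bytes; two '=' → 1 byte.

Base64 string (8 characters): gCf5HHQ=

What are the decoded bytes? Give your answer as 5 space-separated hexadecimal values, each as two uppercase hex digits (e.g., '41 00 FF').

After char 0 ('g'=32): chars_in_quartet=1 acc=0x20 bytes_emitted=0
After char 1 ('C'=2): chars_in_quartet=2 acc=0x802 bytes_emitted=0
After char 2 ('f'=31): chars_in_quartet=3 acc=0x2009F bytes_emitted=0
After char 3 ('5'=57): chars_in_quartet=4 acc=0x8027F9 -> emit 80 27 F9, reset; bytes_emitted=3
After char 4 ('H'=7): chars_in_quartet=1 acc=0x7 bytes_emitted=3
After char 5 ('H'=7): chars_in_quartet=2 acc=0x1C7 bytes_emitted=3
After char 6 ('Q'=16): chars_in_quartet=3 acc=0x71D0 bytes_emitted=3
Padding '=': partial quartet acc=0x71D0 -> emit 1C 74; bytes_emitted=5

Answer: 80 27 F9 1C 74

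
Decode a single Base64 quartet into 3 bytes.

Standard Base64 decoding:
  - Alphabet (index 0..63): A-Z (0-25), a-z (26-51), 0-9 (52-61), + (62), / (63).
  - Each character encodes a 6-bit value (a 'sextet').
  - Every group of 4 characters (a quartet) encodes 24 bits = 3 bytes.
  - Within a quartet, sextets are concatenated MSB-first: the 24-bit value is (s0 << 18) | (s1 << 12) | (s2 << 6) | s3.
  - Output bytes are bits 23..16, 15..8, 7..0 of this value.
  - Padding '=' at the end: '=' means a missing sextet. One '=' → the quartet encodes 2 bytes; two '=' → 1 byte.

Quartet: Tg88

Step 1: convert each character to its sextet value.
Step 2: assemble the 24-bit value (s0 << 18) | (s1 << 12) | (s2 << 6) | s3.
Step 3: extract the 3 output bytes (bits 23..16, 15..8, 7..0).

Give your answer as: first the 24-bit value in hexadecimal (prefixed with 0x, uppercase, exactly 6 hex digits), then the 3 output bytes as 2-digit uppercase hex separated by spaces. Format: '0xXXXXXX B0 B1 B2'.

Sextets: T=19, g=32, 8=60, 8=60
24-bit: (19<<18) | (32<<12) | (60<<6) | 60
      = 0x4C0000 | 0x020000 | 0x000F00 | 0x00003C
      = 0x4E0F3C
Bytes: (v>>16)&0xFF=4E, (v>>8)&0xFF=0F, v&0xFF=3C

Answer: 0x4E0F3C 4E 0F 3C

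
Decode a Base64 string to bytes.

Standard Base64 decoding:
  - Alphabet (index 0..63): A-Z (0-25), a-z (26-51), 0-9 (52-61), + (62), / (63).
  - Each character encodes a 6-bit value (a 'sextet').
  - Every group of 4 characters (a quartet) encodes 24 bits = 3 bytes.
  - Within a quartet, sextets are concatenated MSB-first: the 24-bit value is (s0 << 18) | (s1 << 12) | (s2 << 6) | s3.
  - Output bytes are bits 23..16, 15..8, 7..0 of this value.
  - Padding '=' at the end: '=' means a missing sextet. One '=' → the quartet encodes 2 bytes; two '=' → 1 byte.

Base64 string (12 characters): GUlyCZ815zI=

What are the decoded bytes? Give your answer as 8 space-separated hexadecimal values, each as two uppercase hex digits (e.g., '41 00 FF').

Answer: 19 49 72 09 9F 35 E7 32

Derivation:
After char 0 ('G'=6): chars_in_quartet=1 acc=0x6 bytes_emitted=0
After char 1 ('U'=20): chars_in_quartet=2 acc=0x194 bytes_emitted=0
After char 2 ('l'=37): chars_in_quartet=3 acc=0x6525 bytes_emitted=0
After char 3 ('y'=50): chars_in_quartet=4 acc=0x194972 -> emit 19 49 72, reset; bytes_emitted=3
After char 4 ('C'=2): chars_in_quartet=1 acc=0x2 bytes_emitted=3
After char 5 ('Z'=25): chars_in_quartet=2 acc=0x99 bytes_emitted=3
After char 6 ('8'=60): chars_in_quartet=3 acc=0x267C bytes_emitted=3
After char 7 ('1'=53): chars_in_quartet=4 acc=0x99F35 -> emit 09 9F 35, reset; bytes_emitted=6
After char 8 ('5'=57): chars_in_quartet=1 acc=0x39 bytes_emitted=6
After char 9 ('z'=51): chars_in_quartet=2 acc=0xE73 bytes_emitted=6
After char 10 ('I'=8): chars_in_quartet=3 acc=0x39CC8 bytes_emitted=6
Padding '=': partial quartet acc=0x39CC8 -> emit E7 32; bytes_emitted=8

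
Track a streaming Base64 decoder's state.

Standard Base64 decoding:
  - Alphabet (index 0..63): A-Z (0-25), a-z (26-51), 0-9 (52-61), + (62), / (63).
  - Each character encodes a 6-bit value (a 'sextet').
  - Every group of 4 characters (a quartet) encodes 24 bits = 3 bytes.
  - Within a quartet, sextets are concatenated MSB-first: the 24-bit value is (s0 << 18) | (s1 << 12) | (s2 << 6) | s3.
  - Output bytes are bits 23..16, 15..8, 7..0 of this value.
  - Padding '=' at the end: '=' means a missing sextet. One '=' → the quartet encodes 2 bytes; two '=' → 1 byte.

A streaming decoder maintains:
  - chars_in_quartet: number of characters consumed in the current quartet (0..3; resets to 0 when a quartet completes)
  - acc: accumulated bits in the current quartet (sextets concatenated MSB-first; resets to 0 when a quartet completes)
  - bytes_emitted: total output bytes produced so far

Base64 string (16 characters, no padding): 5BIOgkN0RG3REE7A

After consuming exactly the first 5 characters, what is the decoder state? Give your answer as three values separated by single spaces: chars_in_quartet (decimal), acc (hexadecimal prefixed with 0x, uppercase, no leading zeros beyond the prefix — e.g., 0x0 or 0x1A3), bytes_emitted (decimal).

After char 0 ('5'=57): chars_in_quartet=1 acc=0x39 bytes_emitted=0
After char 1 ('B'=1): chars_in_quartet=2 acc=0xE41 bytes_emitted=0
After char 2 ('I'=8): chars_in_quartet=3 acc=0x39048 bytes_emitted=0
After char 3 ('O'=14): chars_in_quartet=4 acc=0xE4120E -> emit E4 12 0E, reset; bytes_emitted=3
After char 4 ('g'=32): chars_in_quartet=1 acc=0x20 bytes_emitted=3

Answer: 1 0x20 3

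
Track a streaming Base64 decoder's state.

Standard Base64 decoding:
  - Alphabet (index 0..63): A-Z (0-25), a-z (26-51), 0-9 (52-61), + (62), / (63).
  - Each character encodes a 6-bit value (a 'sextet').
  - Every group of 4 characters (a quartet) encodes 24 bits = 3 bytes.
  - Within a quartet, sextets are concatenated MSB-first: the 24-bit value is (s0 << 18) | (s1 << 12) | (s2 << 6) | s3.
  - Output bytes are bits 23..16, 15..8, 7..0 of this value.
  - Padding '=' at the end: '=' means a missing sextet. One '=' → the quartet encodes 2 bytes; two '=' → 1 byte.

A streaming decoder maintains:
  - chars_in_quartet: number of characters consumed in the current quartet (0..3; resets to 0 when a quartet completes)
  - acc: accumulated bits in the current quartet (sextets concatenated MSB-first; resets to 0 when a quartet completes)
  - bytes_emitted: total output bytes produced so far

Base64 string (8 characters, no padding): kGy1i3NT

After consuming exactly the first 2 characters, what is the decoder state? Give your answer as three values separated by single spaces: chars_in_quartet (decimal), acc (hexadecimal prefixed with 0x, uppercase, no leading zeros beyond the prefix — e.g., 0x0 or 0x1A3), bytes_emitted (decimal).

Answer: 2 0x906 0

Derivation:
After char 0 ('k'=36): chars_in_quartet=1 acc=0x24 bytes_emitted=0
After char 1 ('G'=6): chars_in_quartet=2 acc=0x906 bytes_emitted=0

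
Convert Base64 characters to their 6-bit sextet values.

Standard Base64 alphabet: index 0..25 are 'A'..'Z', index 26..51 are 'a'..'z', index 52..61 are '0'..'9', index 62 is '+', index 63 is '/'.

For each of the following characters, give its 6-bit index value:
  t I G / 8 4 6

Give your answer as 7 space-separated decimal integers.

't': a..z range, 26 + ord('t') − ord('a') = 45
'I': A..Z range, ord('I') − ord('A') = 8
'G': A..Z range, ord('G') − ord('A') = 6
'/': index 63
'8': 0..9 range, 52 + ord('8') − ord('0') = 60
'4': 0..9 range, 52 + ord('4') − ord('0') = 56
'6': 0..9 range, 52 + ord('6') − ord('0') = 58

Answer: 45 8 6 63 60 56 58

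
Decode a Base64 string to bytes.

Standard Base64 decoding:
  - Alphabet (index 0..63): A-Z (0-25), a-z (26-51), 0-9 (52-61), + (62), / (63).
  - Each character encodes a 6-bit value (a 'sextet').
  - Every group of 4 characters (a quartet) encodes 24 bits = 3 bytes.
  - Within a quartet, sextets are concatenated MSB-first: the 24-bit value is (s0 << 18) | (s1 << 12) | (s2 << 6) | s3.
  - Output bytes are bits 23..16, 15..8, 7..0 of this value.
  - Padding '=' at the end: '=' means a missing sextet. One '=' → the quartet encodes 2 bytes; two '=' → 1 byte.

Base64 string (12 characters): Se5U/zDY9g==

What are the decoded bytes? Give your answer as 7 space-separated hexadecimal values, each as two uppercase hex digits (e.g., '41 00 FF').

Answer: 49 EE 54 FF 30 D8 F6

Derivation:
After char 0 ('S'=18): chars_in_quartet=1 acc=0x12 bytes_emitted=0
After char 1 ('e'=30): chars_in_quartet=2 acc=0x49E bytes_emitted=0
After char 2 ('5'=57): chars_in_quartet=3 acc=0x127B9 bytes_emitted=0
After char 3 ('U'=20): chars_in_quartet=4 acc=0x49EE54 -> emit 49 EE 54, reset; bytes_emitted=3
After char 4 ('/'=63): chars_in_quartet=1 acc=0x3F bytes_emitted=3
After char 5 ('z'=51): chars_in_quartet=2 acc=0xFF3 bytes_emitted=3
After char 6 ('D'=3): chars_in_quartet=3 acc=0x3FCC3 bytes_emitted=3
After char 7 ('Y'=24): chars_in_quartet=4 acc=0xFF30D8 -> emit FF 30 D8, reset; bytes_emitted=6
After char 8 ('9'=61): chars_in_quartet=1 acc=0x3D bytes_emitted=6
After char 9 ('g'=32): chars_in_quartet=2 acc=0xF60 bytes_emitted=6
Padding '==': partial quartet acc=0xF60 -> emit F6; bytes_emitted=7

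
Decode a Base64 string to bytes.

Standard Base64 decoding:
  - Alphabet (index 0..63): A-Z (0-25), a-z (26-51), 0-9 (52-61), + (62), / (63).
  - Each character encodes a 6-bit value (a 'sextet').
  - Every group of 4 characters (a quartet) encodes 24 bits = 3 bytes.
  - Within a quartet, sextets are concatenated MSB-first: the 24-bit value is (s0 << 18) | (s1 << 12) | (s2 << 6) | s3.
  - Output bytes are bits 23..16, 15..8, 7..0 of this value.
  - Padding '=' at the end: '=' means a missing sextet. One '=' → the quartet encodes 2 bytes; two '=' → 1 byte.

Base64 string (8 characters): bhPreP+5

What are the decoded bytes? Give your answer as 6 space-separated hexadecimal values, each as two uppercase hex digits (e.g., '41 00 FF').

Answer: 6E 13 EB 78 FF B9

Derivation:
After char 0 ('b'=27): chars_in_quartet=1 acc=0x1B bytes_emitted=0
After char 1 ('h'=33): chars_in_quartet=2 acc=0x6E1 bytes_emitted=0
After char 2 ('P'=15): chars_in_quartet=3 acc=0x1B84F bytes_emitted=0
After char 3 ('r'=43): chars_in_quartet=4 acc=0x6E13EB -> emit 6E 13 EB, reset; bytes_emitted=3
After char 4 ('e'=30): chars_in_quartet=1 acc=0x1E bytes_emitted=3
After char 5 ('P'=15): chars_in_quartet=2 acc=0x78F bytes_emitted=3
After char 6 ('+'=62): chars_in_quartet=3 acc=0x1E3FE bytes_emitted=3
After char 7 ('5'=57): chars_in_quartet=4 acc=0x78FFB9 -> emit 78 FF B9, reset; bytes_emitted=6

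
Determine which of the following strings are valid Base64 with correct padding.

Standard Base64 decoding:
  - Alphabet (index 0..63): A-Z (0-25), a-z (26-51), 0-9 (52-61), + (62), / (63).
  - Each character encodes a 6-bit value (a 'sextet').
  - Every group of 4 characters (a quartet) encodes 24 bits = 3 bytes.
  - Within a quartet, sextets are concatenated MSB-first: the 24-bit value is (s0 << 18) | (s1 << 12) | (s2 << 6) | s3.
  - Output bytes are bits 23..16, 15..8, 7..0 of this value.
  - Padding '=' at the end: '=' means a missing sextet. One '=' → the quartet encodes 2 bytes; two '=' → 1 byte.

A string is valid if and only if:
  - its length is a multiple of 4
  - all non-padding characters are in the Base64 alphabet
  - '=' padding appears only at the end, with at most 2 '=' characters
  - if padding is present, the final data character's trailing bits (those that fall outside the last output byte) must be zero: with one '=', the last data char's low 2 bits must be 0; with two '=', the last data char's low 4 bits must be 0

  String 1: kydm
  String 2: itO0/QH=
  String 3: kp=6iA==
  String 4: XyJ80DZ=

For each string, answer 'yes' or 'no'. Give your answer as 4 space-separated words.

Answer: yes no no no

Derivation:
String 1: 'kydm' → valid
String 2: 'itO0/QH=' → invalid (bad trailing bits)
String 3: 'kp=6iA==' → invalid (bad char(s): ['=']; '=' in middle)
String 4: 'XyJ80DZ=' → invalid (bad trailing bits)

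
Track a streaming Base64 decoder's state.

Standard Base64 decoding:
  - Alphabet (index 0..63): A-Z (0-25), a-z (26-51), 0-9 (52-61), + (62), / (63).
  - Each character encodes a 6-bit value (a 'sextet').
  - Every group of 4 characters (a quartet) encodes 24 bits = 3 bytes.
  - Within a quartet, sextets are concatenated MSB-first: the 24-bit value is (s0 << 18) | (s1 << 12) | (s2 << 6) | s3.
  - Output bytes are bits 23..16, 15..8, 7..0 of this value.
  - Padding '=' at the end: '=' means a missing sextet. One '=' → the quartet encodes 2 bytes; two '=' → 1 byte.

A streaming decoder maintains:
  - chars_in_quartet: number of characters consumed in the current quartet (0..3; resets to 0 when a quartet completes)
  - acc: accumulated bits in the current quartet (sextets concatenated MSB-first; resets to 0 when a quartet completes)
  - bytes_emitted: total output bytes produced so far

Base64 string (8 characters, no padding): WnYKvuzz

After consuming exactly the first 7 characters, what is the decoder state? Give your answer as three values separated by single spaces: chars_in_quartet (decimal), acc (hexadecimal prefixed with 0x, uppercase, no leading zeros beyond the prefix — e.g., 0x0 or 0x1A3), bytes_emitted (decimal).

After char 0 ('W'=22): chars_in_quartet=1 acc=0x16 bytes_emitted=0
After char 1 ('n'=39): chars_in_quartet=2 acc=0x5A7 bytes_emitted=0
After char 2 ('Y'=24): chars_in_quartet=3 acc=0x169D8 bytes_emitted=0
After char 3 ('K'=10): chars_in_quartet=4 acc=0x5A760A -> emit 5A 76 0A, reset; bytes_emitted=3
After char 4 ('v'=47): chars_in_quartet=1 acc=0x2F bytes_emitted=3
After char 5 ('u'=46): chars_in_quartet=2 acc=0xBEE bytes_emitted=3
After char 6 ('z'=51): chars_in_quartet=3 acc=0x2FBB3 bytes_emitted=3

Answer: 3 0x2FBB3 3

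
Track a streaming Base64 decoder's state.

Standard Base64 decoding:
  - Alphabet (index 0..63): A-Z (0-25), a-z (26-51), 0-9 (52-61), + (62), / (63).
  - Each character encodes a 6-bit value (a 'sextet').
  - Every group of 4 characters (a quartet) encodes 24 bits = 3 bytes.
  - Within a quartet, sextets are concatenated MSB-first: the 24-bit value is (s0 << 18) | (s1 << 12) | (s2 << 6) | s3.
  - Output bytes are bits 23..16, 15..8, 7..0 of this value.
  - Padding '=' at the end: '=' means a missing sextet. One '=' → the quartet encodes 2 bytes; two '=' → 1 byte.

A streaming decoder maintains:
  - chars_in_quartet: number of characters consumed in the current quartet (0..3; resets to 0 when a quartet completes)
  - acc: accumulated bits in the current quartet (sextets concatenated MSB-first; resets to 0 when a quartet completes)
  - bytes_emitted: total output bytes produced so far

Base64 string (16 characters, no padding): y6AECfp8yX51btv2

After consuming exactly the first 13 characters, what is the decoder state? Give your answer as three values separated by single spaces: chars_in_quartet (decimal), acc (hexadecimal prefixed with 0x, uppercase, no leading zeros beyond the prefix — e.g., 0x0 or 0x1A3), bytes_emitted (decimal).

After char 0 ('y'=50): chars_in_quartet=1 acc=0x32 bytes_emitted=0
After char 1 ('6'=58): chars_in_quartet=2 acc=0xCBA bytes_emitted=0
After char 2 ('A'=0): chars_in_quartet=3 acc=0x32E80 bytes_emitted=0
After char 3 ('E'=4): chars_in_quartet=4 acc=0xCBA004 -> emit CB A0 04, reset; bytes_emitted=3
After char 4 ('C'=2): chars_in_quartet=1 acc=0x2 bytes_emitted=3
After char 5 ('f'=31): chars_in_quartet=2 acc=0x9F bytes_emitted=3
After char 6 ('p'=41): chars_in_quartet=3 acc=0x27E9 bytes_emitted=3
After char 7 ('8'=60): chars_in_quartet=4 acc=0x9FA7C -> emit 09 FA 7C, reset; bytes_emitted=6
After char 8 ('y'=50): chars_in_quartet=1 acc=0x32 bytes_emitted=6
After char 9 ('X'=23): chars_in_quartet=2 acc=0xC97 bytes_emitted=6
After char 10 ('5'=57): chars_in_quartet=3 acc=0x325F9 bytes_emitted=6
After char 11 ('1'=53): chars_in_quartet=4 acc=0xC97E75 -> emit C9 7E 75, reset; bytes_emitted=9
After char 12 ('b'=27): chars_in_quartet=1 acc=0x1B bytes_emitted=9

Answer: 1 0x1B 9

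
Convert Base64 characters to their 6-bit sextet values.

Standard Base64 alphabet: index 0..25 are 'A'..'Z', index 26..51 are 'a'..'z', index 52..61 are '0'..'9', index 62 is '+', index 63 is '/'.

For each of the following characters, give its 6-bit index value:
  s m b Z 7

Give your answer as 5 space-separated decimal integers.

Answer: 44 38 27 25 59

Derivation:
's': a..z range, 26 + ord('s') − ord('a') = 44
'm': a..z range, 26 + ord('m') − ord('a') = 38
'b': a..z range, 26 + ord('b') − ord('a') = 27
'Z': A..Z range, ord('Z') − ord('A') = 25
'7': 0..9 range, 52 + ord('7') − ord('0') = 59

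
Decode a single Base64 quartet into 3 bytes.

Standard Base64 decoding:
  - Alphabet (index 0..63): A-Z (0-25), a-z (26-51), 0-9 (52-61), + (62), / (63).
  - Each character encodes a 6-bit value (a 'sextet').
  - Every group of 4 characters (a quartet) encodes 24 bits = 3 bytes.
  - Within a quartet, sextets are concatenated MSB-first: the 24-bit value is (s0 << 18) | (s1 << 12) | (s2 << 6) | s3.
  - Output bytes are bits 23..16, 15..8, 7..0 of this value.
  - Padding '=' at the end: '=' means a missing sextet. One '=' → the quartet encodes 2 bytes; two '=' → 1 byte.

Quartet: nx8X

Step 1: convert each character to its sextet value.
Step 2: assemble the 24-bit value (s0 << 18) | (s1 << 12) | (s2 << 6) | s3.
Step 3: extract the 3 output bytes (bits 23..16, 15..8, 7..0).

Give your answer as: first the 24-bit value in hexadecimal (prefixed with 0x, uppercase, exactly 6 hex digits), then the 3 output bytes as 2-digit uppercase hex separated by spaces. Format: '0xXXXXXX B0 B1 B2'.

Answer: 0x9F1F17 9F 1F 17

Derivation:
Sextets: n=39, x=49, 8=60, X=23
24-bit: (39<<18) | (49<<12) | (60<<6) | 23
      = 0x9C0000 | 0x031000 | 0x000F00 | 0x000017
      = 0x9F1F17
Bytes: (v>>16)&0xFF=9F, (v>>8)&0xFF=1F, v&0xFF=17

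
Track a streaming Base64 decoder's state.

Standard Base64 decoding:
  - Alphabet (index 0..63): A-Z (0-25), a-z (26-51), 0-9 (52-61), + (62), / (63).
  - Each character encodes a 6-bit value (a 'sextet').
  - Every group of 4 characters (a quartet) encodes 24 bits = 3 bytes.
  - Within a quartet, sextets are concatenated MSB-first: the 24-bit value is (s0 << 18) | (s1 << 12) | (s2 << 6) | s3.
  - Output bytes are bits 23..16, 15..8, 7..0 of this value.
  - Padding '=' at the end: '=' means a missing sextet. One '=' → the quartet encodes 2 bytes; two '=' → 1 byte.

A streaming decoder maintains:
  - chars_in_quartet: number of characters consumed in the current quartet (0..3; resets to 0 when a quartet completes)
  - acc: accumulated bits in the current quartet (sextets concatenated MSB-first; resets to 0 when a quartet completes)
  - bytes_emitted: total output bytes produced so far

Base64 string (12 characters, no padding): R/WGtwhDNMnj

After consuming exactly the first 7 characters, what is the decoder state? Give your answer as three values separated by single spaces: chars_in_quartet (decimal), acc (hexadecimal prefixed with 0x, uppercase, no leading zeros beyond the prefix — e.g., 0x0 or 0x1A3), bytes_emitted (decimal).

Answer: 3 0x2DC21 3

Derivation:
After char 0 ('R'=17): chars_in_quartet=1 acc=0x11 bytes_emitted=0
After char 1 ('/'=63): chars_in_quartet=2 acc=0x47F bytes_emitted=0
After char 2 ('W'=22): chars_in_quartet=3 acc=0x11FD6 bytes_emitted=0
After char 3 ('G'=6): chars_in_quartet=4 acc=0x47F586 -> emit 47 F5 86, reset; bytes_emitted=3
After char 4 ('t'=45): chars_in_quartet=1 acc=0x2D bytes_emitted=3
After char 5 ('w'=48): chars_in_quartet=2 acc=0xB70 bytes_emitted=3
After char 6 ('h'=33): chars_in_quartet=3 acc=0x2DC21 bytes_emitted=3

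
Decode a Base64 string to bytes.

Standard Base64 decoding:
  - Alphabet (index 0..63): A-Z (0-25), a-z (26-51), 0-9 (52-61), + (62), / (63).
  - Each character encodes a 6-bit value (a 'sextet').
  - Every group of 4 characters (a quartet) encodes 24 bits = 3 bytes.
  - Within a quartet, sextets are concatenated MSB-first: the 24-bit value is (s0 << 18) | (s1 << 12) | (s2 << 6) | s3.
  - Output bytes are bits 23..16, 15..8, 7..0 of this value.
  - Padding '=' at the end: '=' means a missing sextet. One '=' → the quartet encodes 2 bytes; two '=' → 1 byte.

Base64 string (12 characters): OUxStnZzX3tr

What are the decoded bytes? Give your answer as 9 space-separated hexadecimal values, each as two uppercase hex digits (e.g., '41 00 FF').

After char 0 ('O'=14): chars_in_quartet=1 acc=0xE bytes_emitted=0
After char 1 ('U'=20): chars_in_quartet=2 acc=0x394 bytes_emitted=0
After char 2 ('x'=49): chars_in_quartet=3 acc=0xE531 bytes_emitted=0
After char 3 ('S'=18): chars_in_quartet=4 acc=0x394C52 -> emit 39 4C 52, reset; bytes_emitted=3
After char 4 ('t'=45): chars_in_quartet=1 acc=0x2D bytes_emitted=3
After char 5 ('n'=39): chars_in_quartet=2 acc=0xB67 bytes_emitted=3
After char 6 ('Z'=25): chars_in_quartet=3 acc=0x2D9D9 bytes_emitted=3
After char 7 ('z'=51): chars_in_quartet=4 acc=0xB67673 -> emit B6 76 73, reset; bytes_emitted=6
After char 8 ('X'=23): chars_in_quartet=1 acc=0x17 bytes_emitted=6
After char 9 ('3'=55): chars_in_quartet=2 acc=0x5F7 bytes_emitted=6
After char 10 ('t'=45): chars_in_quartet=3 acc=0x17DED bytes_emitted=6
After char 11 ('r'=43): chars_in_quartet=4 acc=0x5F7B6B -> emit 5F 7B 6B, reset; bytes_emitted=9

Answer: 39 4C 52 B6 76 73 5F 7B 6B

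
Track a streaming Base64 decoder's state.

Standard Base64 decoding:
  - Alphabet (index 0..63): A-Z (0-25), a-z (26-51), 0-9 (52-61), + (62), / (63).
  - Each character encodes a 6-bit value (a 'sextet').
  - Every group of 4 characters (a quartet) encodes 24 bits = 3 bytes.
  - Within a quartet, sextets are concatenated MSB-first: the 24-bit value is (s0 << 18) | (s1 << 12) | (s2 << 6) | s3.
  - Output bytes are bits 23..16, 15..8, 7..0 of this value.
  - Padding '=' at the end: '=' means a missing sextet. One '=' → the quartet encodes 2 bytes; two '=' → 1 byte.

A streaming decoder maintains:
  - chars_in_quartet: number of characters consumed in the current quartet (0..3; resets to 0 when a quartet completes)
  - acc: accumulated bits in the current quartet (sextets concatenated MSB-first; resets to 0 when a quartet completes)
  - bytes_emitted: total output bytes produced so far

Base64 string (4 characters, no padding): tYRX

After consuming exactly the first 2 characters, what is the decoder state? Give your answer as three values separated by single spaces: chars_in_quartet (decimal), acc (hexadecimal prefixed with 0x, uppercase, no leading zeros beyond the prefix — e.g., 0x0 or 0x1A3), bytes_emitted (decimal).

Answer: 2 0xB58 0

Derivation:
After char 0 ('t'=45): chars_in_quartet=1 acc=0x2D bytes_emitted=0
After char 1 ('Y'=24): chars_in_quartet=2 acc=0xB58 bytes_emitted=0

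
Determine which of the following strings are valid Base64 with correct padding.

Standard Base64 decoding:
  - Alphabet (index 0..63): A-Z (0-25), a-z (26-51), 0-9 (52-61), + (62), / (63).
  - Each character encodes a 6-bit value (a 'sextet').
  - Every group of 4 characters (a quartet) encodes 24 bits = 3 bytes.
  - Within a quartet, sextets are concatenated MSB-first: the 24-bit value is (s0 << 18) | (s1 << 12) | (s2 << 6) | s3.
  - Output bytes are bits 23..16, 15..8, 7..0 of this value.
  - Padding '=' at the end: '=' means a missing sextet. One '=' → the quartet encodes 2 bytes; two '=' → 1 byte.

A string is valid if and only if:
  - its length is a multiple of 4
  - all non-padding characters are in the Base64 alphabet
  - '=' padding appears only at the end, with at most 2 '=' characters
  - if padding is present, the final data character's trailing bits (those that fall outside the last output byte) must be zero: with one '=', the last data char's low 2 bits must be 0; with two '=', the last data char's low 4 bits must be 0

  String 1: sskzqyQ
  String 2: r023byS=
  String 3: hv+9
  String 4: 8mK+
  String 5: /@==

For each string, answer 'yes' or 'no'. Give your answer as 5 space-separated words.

String 1: 'sskzqyQ' → invalid (len=7 not mult of 4)
String 2: 'r023byS=' → invalid (bad trailing bits)
String 3: 'hv+9' → valid
String 4: '8mK+' → valid
String 5: '/@==' → invalid (bad char(s): ['@'])

Answer: no no yes yes no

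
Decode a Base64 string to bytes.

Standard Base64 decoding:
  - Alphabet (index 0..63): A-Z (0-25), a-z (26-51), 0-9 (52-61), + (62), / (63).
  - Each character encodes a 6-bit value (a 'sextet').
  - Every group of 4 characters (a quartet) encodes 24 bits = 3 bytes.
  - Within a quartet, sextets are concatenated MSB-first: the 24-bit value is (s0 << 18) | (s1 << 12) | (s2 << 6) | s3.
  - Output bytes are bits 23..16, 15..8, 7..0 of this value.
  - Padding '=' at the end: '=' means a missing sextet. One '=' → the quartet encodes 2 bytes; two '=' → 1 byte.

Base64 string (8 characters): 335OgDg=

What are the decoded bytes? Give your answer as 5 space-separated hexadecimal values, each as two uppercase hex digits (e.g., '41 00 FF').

Answer: DF 7E 4E 80 38

Derivation:
After char 0 ('3'=55): chars_in_quartet=1 acc=0x37 bytes_emitted=0
After char 1 ('3'=55): chars_in_quartet=2 acc=0xDF7 bytes_emitted=0
After char 2 ('5'=57): chars_in_quartet=3 acc=0x37DF9 bytes_emitted=0
After char 3 ('O'=14): chars_in_quartet=4 acc=0xDF7E4E -> emit DF 7E 4E, reset; bytes_emitted=3
After char 4 ('g'=32): chars_in_quartet=1 acc=0x20 bytes_emitted=3
After char 5 ('D'=3): chars_in_quartet=2 acc=0x803 bytes_emitted=3
After char 6 ('g'=32): chars_in_quartet=3 acc=0x200E0 bytes_emitted=3
Padding '=': partial quartet acc=0x200E0 -> emit 80 38; bytes_emitted=5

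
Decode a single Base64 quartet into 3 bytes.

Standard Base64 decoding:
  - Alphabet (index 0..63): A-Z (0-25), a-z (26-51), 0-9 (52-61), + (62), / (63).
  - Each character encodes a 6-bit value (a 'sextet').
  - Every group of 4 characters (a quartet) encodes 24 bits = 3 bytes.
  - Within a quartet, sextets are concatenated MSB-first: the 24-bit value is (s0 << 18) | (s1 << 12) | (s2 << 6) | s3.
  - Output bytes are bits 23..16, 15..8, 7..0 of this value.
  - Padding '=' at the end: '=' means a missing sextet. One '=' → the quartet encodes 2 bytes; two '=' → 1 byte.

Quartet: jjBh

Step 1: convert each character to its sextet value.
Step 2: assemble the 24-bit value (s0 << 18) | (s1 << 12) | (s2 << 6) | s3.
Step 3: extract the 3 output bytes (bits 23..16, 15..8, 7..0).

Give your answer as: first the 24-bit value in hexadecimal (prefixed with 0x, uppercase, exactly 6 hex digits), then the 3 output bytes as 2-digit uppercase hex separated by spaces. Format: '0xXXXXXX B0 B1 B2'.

Answer: 0x8E3061 8E 30 61

Derivation:
Sextets: j=35, j=35, B=1, h=33
24-bit: (35<<18) | (35<<12) | (1<<6) | 33
      = 0x8C0000 | 0x023000 | 0x000040 | 0x000021
      = 0x8E3061
Bytes: (v>>16)&0xFF=8E, (v>>8)&0xFF=30, v&0xFF=61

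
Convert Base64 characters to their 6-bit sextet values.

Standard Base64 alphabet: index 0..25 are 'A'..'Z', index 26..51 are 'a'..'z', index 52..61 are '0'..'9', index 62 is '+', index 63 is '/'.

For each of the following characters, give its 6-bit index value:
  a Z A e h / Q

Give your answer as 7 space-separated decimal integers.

Answer: 26 25 0 30 33 63 16

Derivation:
'a': a..z range, 26 + ord('a') − ord('a') = 26
'Z': A..Z range, ord('Z') − ord('A') = 25
'A': A..Z range, ord('A') − ord('A') = 0
'e': a..z range, 26 + ord('e') − ord('a') = 30
'h': a..z range, 26 + ord('h') − ord('a') = 33
'/': index 63
'Q': A..Z range, ord('Q') − ord('A') = 16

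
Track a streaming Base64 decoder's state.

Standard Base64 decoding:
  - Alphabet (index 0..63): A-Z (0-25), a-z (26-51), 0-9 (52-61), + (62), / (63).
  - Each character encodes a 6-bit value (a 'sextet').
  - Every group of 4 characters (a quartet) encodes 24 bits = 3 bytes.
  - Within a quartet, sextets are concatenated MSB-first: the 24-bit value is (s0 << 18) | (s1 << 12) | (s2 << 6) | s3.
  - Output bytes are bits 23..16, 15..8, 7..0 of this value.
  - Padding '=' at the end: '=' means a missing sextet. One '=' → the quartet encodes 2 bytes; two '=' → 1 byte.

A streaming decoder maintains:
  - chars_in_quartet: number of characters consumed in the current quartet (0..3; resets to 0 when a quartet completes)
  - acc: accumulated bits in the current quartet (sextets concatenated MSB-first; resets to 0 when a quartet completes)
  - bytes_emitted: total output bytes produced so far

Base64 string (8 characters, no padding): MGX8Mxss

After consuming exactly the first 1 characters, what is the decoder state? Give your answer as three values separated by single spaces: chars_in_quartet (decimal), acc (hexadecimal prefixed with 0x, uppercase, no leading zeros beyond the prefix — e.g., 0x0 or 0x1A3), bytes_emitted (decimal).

After char 0 ('M'=12): chars_in_quartet=1 acc=0xC bytes_emitted=0

Answer: 1 0xC 0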